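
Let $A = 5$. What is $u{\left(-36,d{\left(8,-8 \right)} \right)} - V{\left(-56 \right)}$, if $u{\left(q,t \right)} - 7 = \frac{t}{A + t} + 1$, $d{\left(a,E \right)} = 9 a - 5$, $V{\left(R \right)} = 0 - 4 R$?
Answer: $- \frac{15485}{72} \approx -215.07$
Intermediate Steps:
$V{\left(R \right)} = - 4 R$
$d{\left(a,E \right)} = -5 + 9 a$
$u{\left(q,t \right)} = 8 + \frac{t}{5 + t}$ ($u{\left(q,t \right)} = 7 + \left(\frac{t}{5 + t} + 1\right) = 7 + \left(1 + \frac{t}{5 + t}\right) = 8 + \frac{t}{5 + t}$)
$u{\left(-36,d{\left(8,-8 \right)} \right)} - V{\left(-56 \right)} = \frac{40 + 9 \left(-5 + 9 \cdot 8\right)}{5 + \left(-5 + 9 \cdot 8\right)} - \left(-4\right) \left(-56\right) = \frac{40 + 9 \left(-5 + 72\right)}{5 + \left(-5 + 72\right)} - 224 = \frac{40 + 9 \cdot 67}{5 + 67} - 224 = \frac{40 + 603}{72} - 224 = \frac{1}{72} \cdot 643 - 224 = \frac{643}{72} - 224 = - \frac{15485}{72}$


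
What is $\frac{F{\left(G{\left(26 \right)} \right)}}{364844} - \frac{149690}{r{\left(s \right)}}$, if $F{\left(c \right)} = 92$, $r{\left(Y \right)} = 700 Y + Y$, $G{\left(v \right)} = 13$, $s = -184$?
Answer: $\frac{6828170611}{5882379812} \approx 1.1608$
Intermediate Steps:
$r{\left(Y \right)} = 701 Y$
$\frac{F{\left(G{\left(26 \right)} \right)}}{364844} - \frac{149690}{r{\left(s \right)}} = \frac{92}{364844} - \frac{149690}{701 \left(-184\right)} = 92 \cdot \frac{1}{364844} - \frac{149690}{-128984} = \frac{23}{91211} - - \frac{74845}{64492} = \frac{23}{91211} + \frac{74845}{64492} = \frac{6828170611}{5882379812}$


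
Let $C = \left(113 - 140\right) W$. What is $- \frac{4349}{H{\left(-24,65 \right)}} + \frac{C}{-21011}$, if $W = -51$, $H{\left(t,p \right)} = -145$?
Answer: $\frac{91177174}{3046595} \approx 29.928$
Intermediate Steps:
$C = 1377$ ($C = \left(113 - 140\right) \left(-51\right) = \left(-27\right) \left(-51\right) = 1377$)
$- \frac{4349}{H{\left(-24,65 \right)}} + \frac{C}{-21011} = - \frac{4349}{-145} + \frac{1377}{-21011} = \left(-4349\right) \left(- \frac{1}{145}\right) + 1377 \left(- \frac{1}{21011}\right) = \frac{4349}{145} - \frac{1377}{21011} = \frac{91177174}{3046595}$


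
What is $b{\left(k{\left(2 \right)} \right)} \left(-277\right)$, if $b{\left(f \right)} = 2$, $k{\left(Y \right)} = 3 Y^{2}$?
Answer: $-554$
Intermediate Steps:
$b{\left(k{\left(2 \right)} \right)} \left(-277\right) = 2 \left(-277\right) = -554$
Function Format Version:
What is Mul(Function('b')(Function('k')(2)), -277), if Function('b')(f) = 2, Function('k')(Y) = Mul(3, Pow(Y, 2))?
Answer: -554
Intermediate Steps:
Mul(Function('b')(Function('k')(2)), -277) = Mul(2, -277) = -554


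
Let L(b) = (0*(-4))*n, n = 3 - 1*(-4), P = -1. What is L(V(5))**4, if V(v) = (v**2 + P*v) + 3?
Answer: 0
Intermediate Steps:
V(v) = 3 + v**2 - v (V(v) = (v**2 - v) + 3 = 3 + v**2 - v)
n = 7 (n = 3 + 4 = 7)
L(b) = 0 (L(b) = (0*(-4))*7 = 0*7 = 0)
L(V(5))**4 = 0**4 = 0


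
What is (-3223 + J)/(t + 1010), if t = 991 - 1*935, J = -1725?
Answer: -2474/533 ≈ -4.6416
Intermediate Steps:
t = 56 (t = 991 - 935 = 56)
(-3223 + J)/(t + 1010) = (-3223 - 1725)/(56 + 1010) = -4948/1066 = -4948*1/1066 = -2474/533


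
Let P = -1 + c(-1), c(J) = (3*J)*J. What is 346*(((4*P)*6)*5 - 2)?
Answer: 82348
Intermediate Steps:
c(J) = 3*J²
P = 2 (P = -1 + 3*(-1)² = -1 + 3*1 = -1 + 3 = 2)
346*(((4*P)*6)*5 - 2) = 346*(((4*2)*6)*5 - 2) = 346*((8*6)*5 - 2) = 346*(48*5 - 2) = 346*(240 - 2) = 346*238 = 82348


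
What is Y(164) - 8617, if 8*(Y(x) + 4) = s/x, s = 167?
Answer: -11310585/1312 ≈ -8620.9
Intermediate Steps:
Y(x) = -4 + 167/(8*x) (Y(x) = -4 + (167/x)/8 = -4 + 167/(8*x))
Y(164) - 8617 = (-4 + (167/8)/164) - 8617 = (-4 + (167/8)*(1/164)) - 8617 = (-4 + 167/1312) - 8617 = -5081/1312 - 8617 = -11310585/1312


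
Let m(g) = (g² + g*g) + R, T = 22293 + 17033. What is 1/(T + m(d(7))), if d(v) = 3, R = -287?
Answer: 1/39057 ≈ 2.5604e-5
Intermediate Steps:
T = 39326
m(g) = -287 + 2*g² (m(g) = (g² + g*g) - 287 = (g² + g²) - 287 = 2*g² - 287 = -287 + 2*g²)
1/(T + m(d(7))) = 1/(39326 + (-287 + 2*3²)) = 1/(39326 + (-287 + 2*9)) = 1/(39326 + (-287 + 18)) = 1/(39326 - 269) = 1/39057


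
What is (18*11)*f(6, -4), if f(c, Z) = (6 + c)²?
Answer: 28512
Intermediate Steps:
(18*11)*f(6, -4) = (18*11)*(6 + 6)² = 198*12² = 198*144 = 28512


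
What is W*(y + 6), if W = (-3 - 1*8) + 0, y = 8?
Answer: -154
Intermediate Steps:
W = -11 (W = (-3 - 8) + 0 = -11 + 0 = -11)
W*(y + 6) = -11*(8 + 6) = -11*14 = -154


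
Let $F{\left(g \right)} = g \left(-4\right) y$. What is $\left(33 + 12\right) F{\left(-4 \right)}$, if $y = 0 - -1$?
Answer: $720$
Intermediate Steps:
$y = 1$ ($y = 0 + 1 = 1$)
$F{\left(g \right)} = - 4 g$ ($F{\left(g \right)} = g \left(-4\right) 1 = - 4 g 1 = - 4 g$)
$\left(33 + 12\right) F{\left(-4 \right)} = \left(33 + 12\right) \left(\left(-4\right) \left(-4\right)\right) = 45 \cdot 16 = 720$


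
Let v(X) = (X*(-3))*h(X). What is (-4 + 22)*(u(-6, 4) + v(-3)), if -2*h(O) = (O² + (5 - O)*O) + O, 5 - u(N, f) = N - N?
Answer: 1548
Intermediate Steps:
u(N, f) = 5 (u(N, f) = 5 - (N - N) = 5 - 1*0 = 5 + 0 = 5)
h(O) = -O/2 - O²/2 - O*(5 - O)/2 (h(O) = -((O² + (5 - O)*O) + O)/2 = -((O² + O*(5 - O)) + O)/2 = -(O + O² + O*(5 - O))/2 = -O/2 - O²/2 - O*(5 - O)/2)
v(X) = 9*X² (v(X) = (X*(-3))*(-3*X) = (-3*X)*(-3*X) = 9*X²)
(-4 + 22)*(u(-6, 4) + v(-3)) = (-4 + 22)*(5 + 9*(-3)²) = 18*(5 + 9*9) = 18*(5 + 81) = 18*86 = 1548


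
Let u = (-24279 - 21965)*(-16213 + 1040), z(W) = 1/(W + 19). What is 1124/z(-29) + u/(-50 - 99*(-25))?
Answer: 674403212/2425 ≈ 2.7810e+5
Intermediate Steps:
z(W) = 1/(19 + W)
u = 701660212 (u = -46244*(-15173) = 701660212)
1124/z(-29) + u/(-50 - 99*(-25)) = 1124/(1/(19 - 29)) + 701660212/(-50 - 99*(-25)) = 1124/(1/(-10)) + 701660212/(-50 + 2475) = 1124/(-1/10) + 701660212/2425 = 1124*(-10) + 701660212*(1/2425) = -11240 + 701660212/2425 = 674403212/2425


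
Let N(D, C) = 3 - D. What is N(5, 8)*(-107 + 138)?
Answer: -62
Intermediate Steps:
N(5, 8)*(-107 + 138) = (3 - 1*5)*(-107 + 138) = (3 - 5)*31 = -2*31 = -62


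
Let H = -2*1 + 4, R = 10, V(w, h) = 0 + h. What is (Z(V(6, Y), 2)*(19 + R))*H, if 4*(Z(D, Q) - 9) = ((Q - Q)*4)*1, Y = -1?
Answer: 522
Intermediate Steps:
V(w, h) = h
Z(D, Q) = 9 (Z(D, Q) = 9 + (((Q - Q)*4)*1)/4 = 9 + ((0*4)*1)/4 = 9 + (0*1)/4 = 9 + (¼)*0 = 9 + 0 = 9)
H = 2 (H = -2 + 4 = 2)
(Z(V(6, Y), 2)*(19 + R))*H = (9*(19 + 10))*2 = (9*29)*2 = 261*2 = 522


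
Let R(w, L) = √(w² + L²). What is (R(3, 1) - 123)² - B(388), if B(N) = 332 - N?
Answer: 15195 - 246*√10 ≈ 14417.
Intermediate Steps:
R(w, L) = √(L² + w²)
(R(3, 1) - 123)² - B(388) = (√(1² + 3²) - 123)² - (332 - 1*388) = (√(1 + 9) - 123)² - (332 - 388) = (√10 - 123)² - 1*(-56) = (-123 + √10)² + 56 = 56 + (-123 + √10)²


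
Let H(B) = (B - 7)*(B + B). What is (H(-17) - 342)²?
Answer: 224676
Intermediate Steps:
H(B) = 2*B*(-7 + B) (H(B) = (-7 + B)*(2*B) = 2*B*(-7 + B))
(H(-17) - 342)² = (2*(-17)*(-7 - 17) - 342)² = (2*(-17)*(-24) - 342)² = (816 - 342)² = 474² = 224676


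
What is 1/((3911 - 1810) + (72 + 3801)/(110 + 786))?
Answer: 896/1886369 ≈ 0.00047499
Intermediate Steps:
1/((3911 - 1810) + (72 + 3801)/(110 + 786)) = 1/(2101 + 3873/896) = 1/(1886369/896) = 896/1886369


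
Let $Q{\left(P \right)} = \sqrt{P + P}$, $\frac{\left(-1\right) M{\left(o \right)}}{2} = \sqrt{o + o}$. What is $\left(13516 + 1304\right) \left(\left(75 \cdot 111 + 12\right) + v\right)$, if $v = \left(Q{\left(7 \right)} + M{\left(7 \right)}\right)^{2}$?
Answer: $123761820$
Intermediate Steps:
$M{\left(o \right)} = - 2 \sqrt{2} \sqrt{o}$ ($M{\left(o \right)} = - 2 \sqrt{o + o} = - 2 \sqrt{2 o} = - 2 \sqrt{2} \sqrt{o}$)
$Q{\left(P \right)} = \sqrt{2} \sqrt{P}$ ($Q{\left(P \right)} = \sqrt{2 P} = \sqrt{2} \sqrt{P}$)
$v = 14$ ($v = \left(\sqrt{2} \sqrt{7} - 2 \sqrt{2} \sqrt{7}\right)^{2} = \left(\sqrt{14} - 2 \sqrt{14}\right)^{2} = \left(- \sqrt{14}\right)^{2} = 14$)
$\left(13516 + 1304\right) \left(\left(75 \cdot 111 + 12\right) + v\right) = \left(13516 + 1304\right) \left(\left(75 \cdot 111 + 12\right) + 14\right) = 14820 \left(\left(8325 + 12\right) + 14\right) = 14820 \left(8337 + 14\right) = 14820 \cdot 8351 = 123761820$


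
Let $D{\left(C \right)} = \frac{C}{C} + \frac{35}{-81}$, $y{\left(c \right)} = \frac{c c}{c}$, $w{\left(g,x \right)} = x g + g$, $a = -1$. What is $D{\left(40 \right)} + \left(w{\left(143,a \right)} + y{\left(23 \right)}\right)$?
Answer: $\frac{1909}{81} \approx 23.568$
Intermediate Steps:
$w{\left(g,x \right)} = g + g x$ ($w{\left(g,x \right)} = g x + g = g + g x$)
$y{\left(c \right)} = c$ ($y{\left(c \right)} = \frac{c^{2}}{c} = c$)
$D{\left(C \right)} = \frac{46}{81}$ ($D{\left(C \right)} = 1 + 35 \left(- \frac{1}{81}\right) = 1 - \frac{35}{81} = \frac{46}{81}$)
$D{\left(40 \right)} + \left(w{\left(143,a \right)} + y{\left(23 \right)}\right) = \frac{46}{81} + \left(143 \left(1 - 1\right) + 23\right) = \frac{46}{81} + \left(143 \cdot 0 + 23\right) = \frac{46}{81} + \left(0 + 23\right) = \frac{46}{81} + 23 = \frac{1909}{81}$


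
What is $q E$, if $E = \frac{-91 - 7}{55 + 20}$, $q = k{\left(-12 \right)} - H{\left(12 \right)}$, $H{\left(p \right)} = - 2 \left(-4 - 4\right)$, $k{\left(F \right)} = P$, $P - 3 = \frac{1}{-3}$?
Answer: $\frac{784}{45} \approx 17.422$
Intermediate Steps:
$P = \frac{8}{3}$ ($P = 3 + \frac{1}{-3} = 3 - \frac{1}{3} = \frac{8}{3} \approx 2.6667$)
$k{\left(F \right)} = \frac{8}{3}$
$H{\left(p \right)} = 16$ ($H{\left(p \right)} = \left(-2\right) \left(-8\right) = 16$)
$q = - \frac{40}{3}$ ($q = \frac{8}{3} - 16 = - \frac{40}{3} \approx -13.333$)
$E = - \frac{98}{75} \approx -1.3067$
$q E = \left(- \frac{40}{3}\right) \left(- \frac{98}{75}\right) = \frac{784}{45}$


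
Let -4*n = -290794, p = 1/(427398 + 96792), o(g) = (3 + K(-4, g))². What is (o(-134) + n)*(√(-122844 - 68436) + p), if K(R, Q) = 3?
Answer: 145469/1048380 + 290938*I*√11955 ≈ 0.13876 + 3.1811e+7*I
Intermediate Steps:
o(g) = 36 (o(g) = (3 + 3)² = 6² = 36)
p = 1/524190 ≈ 1.9077e-6
n = 145397/2 (n = -¼*(-290794) = 145397/2 ≈ 72699.)
(o(-134) + n)*(√(-122844 - 68436) + p) = (36 + 145397/2)*(√(-122844 - 68436) + 1/524190) = 145469*(√(-191280) + 1/524190)/2 = 145469*(4*I*√11955 + 1/524190)/2 = 145469*(1/524190 + 4*I*√11955)/2 = 145469/1048380 + 290938*I*√11955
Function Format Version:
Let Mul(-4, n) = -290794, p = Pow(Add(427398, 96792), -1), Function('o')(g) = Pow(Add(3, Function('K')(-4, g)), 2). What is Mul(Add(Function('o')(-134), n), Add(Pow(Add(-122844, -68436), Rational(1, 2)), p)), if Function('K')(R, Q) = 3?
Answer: Add(Rational(145469, 1048380), Mul(290938, I, Pow(11955, Rational(1, 2)))) ≈ Add(0.13876, Mul(3.1811e+7, I))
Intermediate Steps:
Function('o')(g) = 36 (Function('o')(g) = Pow(Add(3, 3), 2) = Pow(6, 2) = 36)
p = Rational(1, 524190) (p = Pow(524190, -1) = Rational(1, 524190) ≈ 1.9077e-6)
n = Rational(145397, 2) (n = Mul(Rational(-1, 4), -290794) = Rational(145397, 2) ≈ 72699.)
Mul(Add(Function('o')(-134), n), Add(Pow(Add(-122844, -68436), Rational(1, 2)), p)) = Mul(Add(36, Rational(145397, 2)), Add(Pow(Add(-122844, -68436), Rational(1, 2)), Rational(1, 524190))) = Mul(Rational(145469, 2), Add(Pow(-191280, Rational(1, 2)), Rational(1, 524190))) = Mul(Rational(145469, 2), Add(Mul(4, I, Pow(11955, Rational(1, 2))), Rational(1, 524190))) = Mul(Rational(145469, 2), Add(Rational(1, 524190), Mul(4, I, Pow(11955, Rational(1, 2))))) = Add(Rational(145469, 1048380), Mul(290938, I, Pow(11955, Rational(1, 2))))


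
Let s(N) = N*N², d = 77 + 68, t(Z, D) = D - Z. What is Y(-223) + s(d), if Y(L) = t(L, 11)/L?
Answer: 679843141/223 ≈ 3.0486e+6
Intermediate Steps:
Y(L) = (11 - L)/L
d = 145
s(N) = N³
Y(-223) + s(d) = (11 - 1*(-223))/(-223) + 145³ = -(11 + 223)/223 + 3048625 = -1/223*234 + 3048625 = -234/223 + 3048625 = 679843141/223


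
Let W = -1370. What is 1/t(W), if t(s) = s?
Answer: -1/1370 ≈ -0.00072993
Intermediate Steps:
1/t(W) = 1/(-1370) = -1/1370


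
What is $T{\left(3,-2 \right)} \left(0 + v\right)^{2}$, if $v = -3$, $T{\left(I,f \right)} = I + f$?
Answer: $9$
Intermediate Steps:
$T{\left(3,-2 \right)} \left(0 + v\right)^{2} = \left(3 - 2\right) \left(0 - 3\right)^{2} = 1 \left(-3\right)^{2} = 1 \cdot 9 = 9$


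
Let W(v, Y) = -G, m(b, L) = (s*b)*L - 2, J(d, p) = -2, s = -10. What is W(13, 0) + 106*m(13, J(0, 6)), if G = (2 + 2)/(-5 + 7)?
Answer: 27346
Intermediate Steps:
G = 2 (G = 4/2 = 4*(1/2) = 2)
m(b, L) = -2 - 10*L*b (m(b, L) = (-10*b)*L - 2 = -10*L*b - 2 = -2 - 10*L*b)
W(v, Y) = -2 (W(v, Y) = -1*2 = -2)
W(13, 0) + 106*m(13, J(0, 6)) = -2 + 106*(-2 - 10*(-2)*13) = -2 + 106*(-2 + 260) = -2 + 106*258 = -2 + 27348 = 27346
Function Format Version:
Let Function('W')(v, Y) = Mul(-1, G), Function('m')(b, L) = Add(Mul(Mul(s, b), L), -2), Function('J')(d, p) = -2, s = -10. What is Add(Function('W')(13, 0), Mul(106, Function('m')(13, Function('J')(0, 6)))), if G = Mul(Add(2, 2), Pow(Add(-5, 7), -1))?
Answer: 27346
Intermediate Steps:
G = 2 (G = Mul(4, Pow(2, -1)) = Mul(4, Rational(1, 2)) = 2)
Function('m')(b, L) = Add(-2, Mul(-10, L, b)) (Function('m')(b, L) = Add(Mul(Mul(-10, b), L), -2) = Add(Mul(-10, L, b), -2) = Add(-2, Mul(-10, L, b)))
Function('W')(v, Y) = -2 (Function('W')(v, Y) = Mul(-1, 2) = -2)
Add(Function('W')(13, 0), Mul(106, Function('m')(13, Function('J')(0, 6)))) = Add(-2, Mul(106, Add(-2, Mul(-10, -2, 13)))) = Add(-2, Mul(106, Add(-2, 260))) = Add(-2, Mul(106, 258)) = Add(-2, 27348) = 27346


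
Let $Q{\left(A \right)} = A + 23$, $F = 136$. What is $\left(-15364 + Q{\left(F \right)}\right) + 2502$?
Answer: $-12703$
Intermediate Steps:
$Q{\left(A \right)} = 23 + A$
$\left(-15364 + Q{\left(F \right)}\right) + 2502 = \left(-15364 + \left(23 + 136\right)\right) + 2502 = \left(-15364 + 159\right) + 2502 = -15205 + 2502 = -12703$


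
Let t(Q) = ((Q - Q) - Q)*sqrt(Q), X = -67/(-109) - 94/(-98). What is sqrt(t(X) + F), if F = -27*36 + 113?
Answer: sqrt(-24504075379 - 176526*sqrt(101806))/5341 ≈ 29.342*I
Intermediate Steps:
F = -859 (F = -972 + 113 = -859)
X = 8406/5341 (X = -67*(-1/109) - 94*(-1/98) = 67/109 + 47/49 = 8406/5341 ≈ 1.5739)
t(Q) = -Q**(3/2) (t(Q) = (0 - Q)*sqrt(Q) = (-Q)*sqrt(Q) = -Q**(3/2))
sqrt(t(X) + F) = sqrt(-(8406/5341)**(3/2) - 859) = sqrt(-25218*sqrt(101806)/4075183 - 859) = sqrt(-859 - 25218*sqrt(101806)/4075183)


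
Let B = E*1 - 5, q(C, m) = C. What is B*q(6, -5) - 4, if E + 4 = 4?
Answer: -34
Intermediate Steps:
E = 0 (E = -4 + 4 = 0)
B = -5 (B = 0*1 - 5 = 0 - 5 = -5)
B*q(6, -5) - 4 = -5*6 - 4 = -30 - 4 = -34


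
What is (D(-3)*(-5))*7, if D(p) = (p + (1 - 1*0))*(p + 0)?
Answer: -210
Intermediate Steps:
D(p) = p*(1 + p) (D(p) = (p + (1 + 0))*p = (p + 1)*p = (1 + p)*p = p*(1 + p))
(D(-3)*(-5))*7 = (-3*(1 - 3)*(-5))*7 = (-3*(-2)*(-5))*7 = (6*(-5))*7 = -30*7 = -210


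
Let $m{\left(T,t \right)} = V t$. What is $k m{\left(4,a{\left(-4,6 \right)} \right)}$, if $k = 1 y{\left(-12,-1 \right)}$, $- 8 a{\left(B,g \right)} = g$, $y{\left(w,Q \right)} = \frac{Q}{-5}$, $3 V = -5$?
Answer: $\frac{1}{4} \approx 0.25$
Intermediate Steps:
$V = - \frac{5}{3}$ ($V = \frac{1}{3} \left(-5\right) = - \frac{5}{3} \approx -1.6667$)
$y{\left(w,Q \right)} = - \frac{Q}{5}$ ($y{\left(w,Q \right)} = Q \left(- \frac{1}{5}\right) = - \frac{Q}{5}$)
$a{\left(B,g \right)} = - \frac{g}{8}$
$m{\left(T,t \right)} = - \frac{5 t}{3}$
$k = \frac{1}{5}$ ($k = 1 \left(\left(- \frac{1}{5}\right) \left(-1\right)\right) = 1 \cdot \frac{1}{5} = \frac{1}{5} \approx 0.2$)
$k m{\left(4,a{\left(-4,6 \right)} \right)} = \frac{\left(- \frac{5}{3}\right) \left(\left(- \frac{1}{8}\right) 6\right)}{5} = \frac{\left(- \frac{5}{3}\right) \left(- \frac{3}{4}\right)}{5} = \frac{1}{5} \cdot \frac{5}{4} = \frac{1}{4}$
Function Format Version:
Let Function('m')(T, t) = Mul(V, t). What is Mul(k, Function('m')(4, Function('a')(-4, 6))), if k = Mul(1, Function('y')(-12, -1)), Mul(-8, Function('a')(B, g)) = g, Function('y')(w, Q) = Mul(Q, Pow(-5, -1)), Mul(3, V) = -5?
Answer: Rational(1, 4) ≈ 0.25000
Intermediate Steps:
V = Rational(-5, 3) (V = Mul(Rational(1, 3), -5) = Rational(-5, 3) ≈ -1.6667)
Function('y')(w, Q) = Mul(Rational(-1, 5), Q) (Function('y')(w, Q) = Mul(Q, Rational(-1, 5)) = Mul(Rational(-1, 5), Q))
Function('a')(B, g) = Mul(Rational(-1, 8), g)
Function('m')(T, t) = Mul(Rational(-5, 3), t)
k = Rational(1, 5) (k = Mul(1, Mul(Rational(-1, 5), -1)) = Mul(1, Rational(1, 5)) = Rational(1, 5) ≈ 0.20000)
Mul(k, Function('m')(4, Function('a')(-4, 6))) = Mul(Rational(1, 5), Mul(Rational(-5, 3), Mul(Rational(-1, 8), 6))) = Mul(Rational(1, 5), Mul(Rational(-5, 3), Rational(-3, 4))) = Mul(Rational(1, 5), Rational(5, 4)) = Rational(1, 4)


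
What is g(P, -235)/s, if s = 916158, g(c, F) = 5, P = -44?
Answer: 5/916158 ≈ 5.4576e-6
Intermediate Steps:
g(P, -235)/s = 5/916158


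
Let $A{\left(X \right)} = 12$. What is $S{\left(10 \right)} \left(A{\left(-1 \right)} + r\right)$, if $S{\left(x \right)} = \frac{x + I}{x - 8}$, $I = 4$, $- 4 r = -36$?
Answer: $147$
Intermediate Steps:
$r = 9$ ($r = \left(- \frac{1}{4}\right) \left(-36\right) = 9$)
$S{\left(x \right)} = \frac{4 + x}{-8 + x}$ ($S{\left(x \right)} = \frac{x + 4}{x - 8} = \frac{4 + x}{-8 + x}$)
$S{\left(10 \right)} \left(A{\left(-1 \right)} + r\right) = \frac{4 + 10}{-8 + 10} \left(12 + 9\right) = \frac{1}{2} \cdot 14 \cdot 21 = 7 \cdot 21 = 147$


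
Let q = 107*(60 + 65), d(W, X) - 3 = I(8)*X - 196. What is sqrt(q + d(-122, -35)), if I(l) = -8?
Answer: sqrt(13462) ≈ 116.03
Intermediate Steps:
d(W, X) = -193 - 8*X (d(W, X) = 3 + (-8*X - 196) = 3 + (-196 - 8*X) = -193 - 8*X)
q = 13375 (q = 107*125 = 13375)
sqrt(q + d(-122, -35)) = sqrt(13375 + (-193 - 8*(-35))) = sqrt(13375 + (-193 + 280)) = sqrt(13375 + 87) = sqrt(13462)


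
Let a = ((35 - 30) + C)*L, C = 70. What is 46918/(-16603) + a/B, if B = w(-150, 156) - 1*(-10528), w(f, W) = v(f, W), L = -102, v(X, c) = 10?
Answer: -310717417/87481207 ≈ -3.5518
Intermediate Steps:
w(f, W) = 10
B = 10538 (B = 10 - 1*(-10528) = 10 + 10528 = 10538)
a = -7650 (a = ((35 - 30) + 70)*(-102) = (5 + 70)*(-102) = 75*(-102) = -7650)
46918/(-16603) + a/B = 46918/(-16603) - 7650/10538 = 46918*(-1/16603) - 7650*1/10538 = -46918/16603 - 3825/5269 = -310717417/87481207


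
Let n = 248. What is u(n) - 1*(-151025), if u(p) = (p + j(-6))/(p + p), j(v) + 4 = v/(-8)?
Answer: 299634579/1984 ≈ 1.5103e+5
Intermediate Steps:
j(v) = -4 - v/8 (j(v) = -4 + v/(-8) = -4 + v*(-⅛) = -4 - v/8)
u(p) = (-13/4 + p)/(2*p) (u(p) = (p + (-4 - ⅛*(-6)))/(p + p) = (p + (-4 + ¾))/((2*p)) = (p - 13/4)*(1/(2*p)) = (-13/4 + p)*(1/(2*p)) = (-13/4 + p)/(2*p))
u(n) - 1*(-151025) = (⅛)*(-13 + 4*248)/248 - 1*(-151025) = (⅛)*(1/248)*(-13 + 992) + 151025 = (⅛)*(1/248)*979 + 151025 = 979/1984 + 151025 = 299634579/1984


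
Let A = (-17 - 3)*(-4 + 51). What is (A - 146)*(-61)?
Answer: 66246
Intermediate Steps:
A = -940 (A = -20*47 = -940)
(A - 146)*(-61) = (-940 - 146)*(-61) = -1086*(-61) = 66246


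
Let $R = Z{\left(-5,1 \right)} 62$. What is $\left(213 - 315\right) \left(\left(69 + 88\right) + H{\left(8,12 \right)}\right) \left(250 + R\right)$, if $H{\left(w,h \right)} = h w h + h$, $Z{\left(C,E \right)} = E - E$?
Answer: $-33685500$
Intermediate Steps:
$Z{\left(C,E \right)} = 0$
$H{\left(w,h \right)} = h + w h^{2}$ ($H{\left(w,h \right)} = w h^{2} + h = h + w h^{2}$)
$R = 0$ ($R = 0 \cdot 62 = 0$)
$\left(213 - 315\right) \left(\left(69 + 88\right) + H{\left(8,12 \right)}\right) \left(250 + R\right) = \left(213 - 315\right) \left(\left(69 + 88\right) + 12 \left(1 + 12 \cdot 8\right)\right) \left(250 + 0\right) = - 102 \left(157 + 12 \left(1 + 96\right)\right) 250 = - 102 \left(157 + 12 \cdot 97\right) 250 = - 102 \left(157 + 1164\right) 250 = - 102 \cdot 1321 \cdot 250 = \left(-102\right) 330250 = -33685500$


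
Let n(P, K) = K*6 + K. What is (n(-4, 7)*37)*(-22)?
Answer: -39886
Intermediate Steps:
n(P, K) = 7*K (n(P, K) = 6*K + K = 7*K)
(n(-4, 7)*37)*(-22) = ((7*7)*37)*(-22) = (49*37)*(-22) = 1813*(-22) = -39886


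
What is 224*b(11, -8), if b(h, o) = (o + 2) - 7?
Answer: -2912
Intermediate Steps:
b(h, o) = -5 + o (b(h, o) = (2 + o) - 7 = -5 + o)
224*b(11, -8) = 224*(-5 - 8) = 224*(-13) = -2912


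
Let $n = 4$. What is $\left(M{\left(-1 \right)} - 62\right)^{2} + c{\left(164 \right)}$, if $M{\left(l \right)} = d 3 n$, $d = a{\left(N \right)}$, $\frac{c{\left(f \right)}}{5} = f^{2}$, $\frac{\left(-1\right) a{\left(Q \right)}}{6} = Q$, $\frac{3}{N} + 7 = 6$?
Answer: $158196$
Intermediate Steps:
$N = -3$ ($N = \frac{3}{-7 + 6} = \frac{3}{-1} = 3 \left(-1\right) = -3$)
$a{\left(Q \right)} = - 6 Q$
$c{\left(f \right)} = 5 f^{2}$
$d = 18$ ($d = \left(-6\right) \left(-3\right) = 18$)
$M{\left(l \right)} = 216$ ($M{\left(l \right)} = 18 \cdot 3 \cdot 4 = 54 \cdot 4 = 216$)
$\left(M{\left(-1 \right)} - 62\right)^{2} + c{\left(164 \right)} = \left(216 - 62\right)^{2} + 5 \cdot 164^{2} = 154^{2} + 5 \cdot 26896 = 23716 + 134480 = 158196$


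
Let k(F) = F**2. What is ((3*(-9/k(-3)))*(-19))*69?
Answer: 3933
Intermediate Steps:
((3*(-9/k(-3)))*(-19))*69 = ((3*(-9/((-3)**2)))*(-19))*69 = ((3*(-9/9))*(-19))*69 = ((3*(-9*1/9))*(-19))*69 = ((3*(-1))*(-19))*69 = -3*(-19)*69 = 57*69 = 3933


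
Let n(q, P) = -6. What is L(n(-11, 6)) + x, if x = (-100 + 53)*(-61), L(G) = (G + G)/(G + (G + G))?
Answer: 8603/3 ≈ 2867.7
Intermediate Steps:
L(G) = ⅔ (L(G) = (2*G)/(G + 2*G) = (2*G)/((3*G)) = (2*G)*(1/(3*G)) = ⅔)
x = 2867 (x = -47*(-61) = 2867)
L(n(-11, 6)) + x = ⅔ + 2867 = 8603/3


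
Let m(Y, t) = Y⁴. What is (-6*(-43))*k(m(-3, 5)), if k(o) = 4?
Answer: 1032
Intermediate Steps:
(-6*(-43))*k(m(-3, 5)) = -6*(-43)*4 = 258*4 = 1032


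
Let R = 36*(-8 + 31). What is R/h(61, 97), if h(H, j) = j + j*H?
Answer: 414/3007 ≈ 0.13768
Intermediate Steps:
h(H, j) = j + H*j
R = 828 (R = 36*23 = 828)
R/h(61, 97) = 828/((97*(1 + 61))) = 828/((97*62)) = 828/6014 = 828*(1/6014) = 414/3007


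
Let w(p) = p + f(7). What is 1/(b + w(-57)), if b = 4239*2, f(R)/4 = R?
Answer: 1/8449 ≈ 0.00011836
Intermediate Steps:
f(R) = 4*R
w(p) = 28 + p (w(p) = p + 4*7 = p + 28 = 28 + p)
b = 8478
1/(b + w(-57)) = 1/(8478 + (28 - 57)) = 1/(8478 - 29) = 1/8449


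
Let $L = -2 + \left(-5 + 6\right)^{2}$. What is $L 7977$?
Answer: $-7977$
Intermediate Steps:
$L = -1$ ($L = -2 + 1^{2} = -2 + 1 = -1$)
$L 7977 = \left(-1\right) 7977 = -7977$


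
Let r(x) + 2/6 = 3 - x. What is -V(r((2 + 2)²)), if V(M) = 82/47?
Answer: -82/47 ≈ -1.7447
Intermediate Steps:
r(x) = 8/3 - x (r(x) = -⅓ + (3 - x) = 8/3 - x)
V(M) = 82/47 (V(M) = 82*(1/47) = 82/47)
-V(r((2 + 2)²)) = -1*82/47 = -82/47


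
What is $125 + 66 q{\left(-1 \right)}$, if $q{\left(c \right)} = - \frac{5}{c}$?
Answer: $455$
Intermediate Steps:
$125 + 66 q{\left(-1 \right)} = 125 + 66 \left(- \frac{5}{-1}\right) = 125 + 66 \left(\left(-5\right) \left(-1\right)\right) = 125 + 66 \cdot 5 = 125 + 330 = 455$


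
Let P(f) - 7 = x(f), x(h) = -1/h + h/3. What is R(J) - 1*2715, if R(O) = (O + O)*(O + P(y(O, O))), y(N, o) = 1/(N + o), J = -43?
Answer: -21044/3 ≈ -7014.7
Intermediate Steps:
x(h) = -1/h + h/3 (x(h) = -1/h + h*(⅓) = -1/h + h/3)
P(f) = 7 - 1/f + f/3 (P(f) = 7 + (-1/f + f/3) = 7 - 1/f + f/3)
R(O) = 2*O*(7 - O + 1/(6*O)) (R(O) = (O + O)*(O + (7 - 1/(1/(O + O)) + 1/(3*(O + O)))) = (2*O)*(O + (7 - 1/(1/(2*O)) + 1/(3*((2*O))))) = (2*O)*(O + (7 - 1/(1/(2*O)) + (1/(2*O))/3)) = (2*O)*(O + (7 - 2*O + 1/(6*O))) = (2*O)*(7 - O + 1/(6*O)) = 2*O*(7 - O + 1/(6*O)))
R(J) - 1*2715 = (⅓ - 2*(-43)² + 14*(-43)) - 1*2715 = (⅓ - 2*1849 - 602) - 2715 = (⅓ - 3698 - 602) - 2715 = -12899/3 - 2715 = -21044/3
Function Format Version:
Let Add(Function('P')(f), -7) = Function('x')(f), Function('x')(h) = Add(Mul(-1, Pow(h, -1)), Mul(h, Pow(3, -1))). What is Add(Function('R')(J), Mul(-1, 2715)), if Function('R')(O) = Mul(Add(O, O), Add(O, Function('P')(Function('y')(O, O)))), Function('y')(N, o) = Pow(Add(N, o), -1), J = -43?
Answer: Rational(-21044, 3) ≈ -7014.7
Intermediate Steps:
Function('x')(h) = Add(Mul(-1, Pow(h, -1)), Mul(Rational(1, 3), h)) (Function('x')(h) = Add(Mul(-1, Pow(h, -1)), Mul(h, Rational(1, 3))) = Add(Mul(-1, Pow(h, -1)), Mul(Rational(1, 3), h)))
Function('P')(f) = Add(7, Mul(-1, Pow(f, -1)), Mul(Rational(1, 3), f)) (Function('P')(f) = Add(7, Add(Mul(-1, Pow(f, -1)), Mul(Rational(1, 3), f))) = Add(7, Mul(-1, Pow(f, -1)), Mul(Rational(1, 3), f)))
Function('R')(O) = Mul(2, O, Add(7, Mul(-1, O), Mul(Rational(1, 6), Pow(O, -1)))) (Function('R')(O) = Mul(Add(O, O), Add(O, Add(7, Mul(-1, Pow(Pow(Add(O, O), -1), -1)), Mul(Rational(1, 3), Pow(Add(O, O), -1))))) = Mul(Mul(2, O), Add(O, Add(7, Mul(-1, Pow(Pow(Mul(2, O), -1), -1)), Mul(Rational(1, 3), Pow(Mul(2, O), -1))))) = Mul(Mul(2, O), Add(O, Add(7, Mul(-1, Pow(Mul(Rational(1, 2), Pow(O, -1)), -1)), Mul(Rational(1, 3), Mul(Rational(1, 2), Pow(O, -1)))))) = Mul(Mul(2, O), Add(O, Add(7, Mul(-1, Mul(2, O)), Mul(Rational(1, 6), Pow(O, -1))))) = Mul(Mul(2, O), Add(O, Add(7, Mul(-2, O), Mul(Rational(1, 6), Pow(O, -1))))) = Mul(Mul(2, O), Add(7, Mul(-1, O), Mul(Rational(1, 6), Pow(O, -1)))) = Mul(2, O, Add(7, Mul(-1, O), Mul(Rational(1, 6), Pow(O, -1)))))
Add(Function('R')(J), Mul(-1, 2715)) = Add(Add(Rational(1, 3), Mul(-2, Pow(-43, 2)), Mul(14, -43)), Mul(-1, 2715)) = Add(Add(Rational(1, 3), Mul(-2, 1849), -602), -2715) = Add(Add(Rational(1, 3), -3698, -602), -2715) = Add(Rational(-12899, 3), -2715) = Rational(-21044, 3)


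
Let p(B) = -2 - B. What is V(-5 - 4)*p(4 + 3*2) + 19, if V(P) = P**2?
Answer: -953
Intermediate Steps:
V(-5 - 4)*p(4 + 3*2) + 19 = (-5 - 4)**2*(-2 - (4 + 3*2)) + 19 = (-9)**2*(-2 - (4 + 6)) + 19 = 81*(-2 - 1*10) + 19 = 81*(-2 - 10) + 19 = 81*(-12) + 19 = -972 + 19 = -953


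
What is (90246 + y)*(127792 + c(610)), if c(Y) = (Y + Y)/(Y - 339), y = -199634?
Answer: -3788418414576/271 ≈ -1.3979e+10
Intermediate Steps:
c(Y) = 2*Y/(-339 + Y) (c(Y) = (2*Y)/(-339 + Y) = 2*Y/(-339 + Y))
(90246 + y)*(127792 + c(610)) = (90246 - 199634)*(127792 + 2*610/(-339 + 610)) = -109388*(127792 + 2*610/271) = -109388*(127792 + 2*610*(1/271)) = -109388*(127792 + 1220/271) = -109388*34632852/271 = -3788418414576/271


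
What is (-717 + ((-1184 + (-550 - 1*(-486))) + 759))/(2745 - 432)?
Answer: -134/257 ≈ -0.52140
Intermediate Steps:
(-717 + ((-1184 + (-550 - 1*(-486))) + 759))/(2745 - 432) = (-717 + ((-1184 + (-550 + 486)) + 759))/2313 = (-717 + ((-1184 - 64) + 759))*(1/2313) = (-717 + (-1248 + 759))*(1/2313) = (-717 - 489)*(1/2313) = -1206*1/2313 = -134/257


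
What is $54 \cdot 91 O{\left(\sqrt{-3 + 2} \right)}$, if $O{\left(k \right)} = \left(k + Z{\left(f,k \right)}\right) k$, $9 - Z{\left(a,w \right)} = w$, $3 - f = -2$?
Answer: $44226 i \approx 44226.0 i$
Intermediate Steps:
$f = 5$ ($f = 3 - -2 = 3 + 2 = 5$)
$Z{\left(a,w \right)} = 9 - w$
$O{\left(k \right)} = 9 k$ ($O{\left(k \right)} = \left(k - \left(-9 + k\right)\right) k = 9 k$)
$54 \cdot 91 O{\left(\sqrt{-3 + 2} \right)} = 54 \cdot 91 \cdot 9 \sqrt{-3 + 2} = 4914 \cdot 9 \sqrt{-1} = 4914 \cdot 9 i = 44226 i$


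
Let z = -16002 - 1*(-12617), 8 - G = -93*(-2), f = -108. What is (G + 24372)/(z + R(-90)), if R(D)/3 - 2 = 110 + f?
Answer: -24194/3373 ≈ -7.1728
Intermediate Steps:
R(D) = 12 (R(D) = 6 + 3*(110 - 108) = 6 + 3*2 = 6 + 6 = 12)
G = -178 (G = 8 - (-93)*(-2) = 8 - 1*186 = 8 - 186 = -178)
z = -3385 (z = -16002 + 12617 = -3385)
(G + 24372)/(z + R(-90)) = (-178 + 24372)/(-3385 + 12) = 24194/(-3373) = 24194*(-1/3373) = -24194/3373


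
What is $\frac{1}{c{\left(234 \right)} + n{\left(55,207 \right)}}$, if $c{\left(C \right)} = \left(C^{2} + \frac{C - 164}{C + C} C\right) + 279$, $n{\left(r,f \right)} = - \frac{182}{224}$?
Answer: $\frac{16}{881107} \approx 1.8159 \cdot 10^{-5}$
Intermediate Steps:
$n{\left(r,f \right)} = - \frac{13}{16}$ ($n{\left(r,f \right)} = \left(-182\right) \frac{1}{224} = - \frac{13}{16}$)
$c{\left(C \right)} = 197 + C^{2} + \frac{C}{2}$ ($c{\left(C \right)} = \left(C^{2} + \frac{-164 + C}{2 C} C\right) + 279 = \left(C^{2} + \left(-82 + \frac{C}{2}\right)\right) + 279 = \left(-82 + C^{2} + \frac{C}{2}\right) + 279 = 197 + C^{2} + \frac{C}{2}$)
$\frac{1}{c{\left(234 \right)} + n{\left(55,207 \right)}} = \frac{1}{\left(197 + 234^{2} + \frac{1}{2} \cdot 234\right) - \frac{13}{16}} = \frac{1}{\left(197 + 54756 + 117\right) - \frac{13}{16}} = \frac{1}{55070 - \frac{13}{16}} = \frac{1}{\frac{881107}{16}} = \frac{16}{881107}$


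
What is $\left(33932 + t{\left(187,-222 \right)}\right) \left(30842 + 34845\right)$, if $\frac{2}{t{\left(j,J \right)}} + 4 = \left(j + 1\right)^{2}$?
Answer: $\frac{39384509053967}{17670} \approx 2.2289 \cdot 10^{9}$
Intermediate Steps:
$t{\left(j,J \right)} = \frac{2}{-4 + \left(1 + j\right)^{2}}$ ($t{\left(j,J \right)} = \frac{2}{-4 + \left(j + 1\right)^{2}} = \frac{2}{-4 + \left(1 + j\right)^{2}}$)
$\left(33932 + t{\left(187,-222 \right)}\right) \left(30842 + 34845\right) = \left(33932 + \frac{2}{-4 + \left(1 + 187\right)^{2}}\right) \left(30842 + 34845\right) = \left(33932 + \frac{2}{-4 + 188^{2}}\right) 65687 = \left(33932 + \frac{2}{-4 + 35344}\right) 65687 = \left(33932 + \frac{2}{35340}\right) 65687 = \left(33932 + 2 \cdot \frac{1}{35340}\right) 65687 = \left(33932 + \frac{1}{17670}\right) 65687 = \frac{599578441}{17670} \cdot 65687 = \frac{39384509053967}{17670}$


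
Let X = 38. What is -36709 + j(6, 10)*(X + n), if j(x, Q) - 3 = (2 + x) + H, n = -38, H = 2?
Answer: -36709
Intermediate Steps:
j(x, Q) = 7 + x (j(x, Q) = 3 + ((2 + x) + 2) = 3 + (4 + x) = 7 + x)
-36709 + j(6, 10)*(X + n) = -36709 + (7 + 6)*(38 - 38) = -36709 + 13*0 = -36709 + 0 = -36709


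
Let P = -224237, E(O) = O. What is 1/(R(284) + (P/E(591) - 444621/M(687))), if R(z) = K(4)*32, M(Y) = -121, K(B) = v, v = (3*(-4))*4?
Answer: 71511/125797438 ≈ 0.00056846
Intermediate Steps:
v = -48 (v = -12*4 = -48)
K(B) = -48
R(z) = -1536 (R(z) = -48*32 = -1536)
1/(R(284) + (P/E(591) - 444621/M(687))) = 1/(-1536 + (-224237/591 - 444621/(-121))) = 1/(-1536 + (-224237*1/591 - 444621*(-1/121))) = 1/(-1536 + (-224237/591 + 444621/121)) = 1/(-1536 + 235638334/71511) = 1/(125797438/71511) = 71511/125797438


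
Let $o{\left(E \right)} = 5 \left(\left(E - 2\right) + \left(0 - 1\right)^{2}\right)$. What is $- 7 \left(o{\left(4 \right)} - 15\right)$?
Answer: $0$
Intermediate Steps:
$o{\left(E \right)} = -5 + 5 E$ ($o{\left(E \right)} = 5 \left(\left(E - 2\right) + \left(-1\right)^{2}\right) = 5 \left(\left(-2 + E\right) + 1\right) = 5 \left(-1 + E\right) = -5 + 5 E$)
$- 7 \left(o{\left(4 \right)} - 15\right) = - 7 \left(\left(-5 + 5 \cdot 4\right) - 15\right) = - 7 \left(\left(-5 + 20\right) - 15\right) = - 7 \left(15 - 15\right) = \left(-7\right) 0 = 0$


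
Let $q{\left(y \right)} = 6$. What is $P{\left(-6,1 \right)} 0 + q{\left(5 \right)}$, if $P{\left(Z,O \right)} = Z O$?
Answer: $6$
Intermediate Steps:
$P{\left(Z,O \right)} = O Z$
$P{\left(-6,1 \right)} 0 + q{\left(5 \right)} = 1 \left(-6\right) 0 + 6 = \left(-6\right) 0 + 6 = 0 + 6 = 6$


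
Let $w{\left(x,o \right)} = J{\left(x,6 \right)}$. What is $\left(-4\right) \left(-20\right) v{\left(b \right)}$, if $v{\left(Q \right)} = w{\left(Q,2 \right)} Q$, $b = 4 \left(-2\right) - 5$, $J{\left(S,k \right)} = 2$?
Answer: $-2080$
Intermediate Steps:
$w{\left(x,o \right)} = 2$
$b = -13$ ($b = -8 - 5 = -13$)
$v{\left(Q \right)} = 2 Q$
$\left(-4\right) \left(-20\right) v{\left(b \right)} = \left(-4\right) \left(-20\right) 2 \left(-13\right) = 80 \left(-26\right) = -2080$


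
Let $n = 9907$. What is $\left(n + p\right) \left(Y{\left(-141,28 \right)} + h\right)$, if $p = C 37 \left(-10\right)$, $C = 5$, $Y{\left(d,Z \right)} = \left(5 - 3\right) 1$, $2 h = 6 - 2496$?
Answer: $-10014851$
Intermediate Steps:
$h = -1245$ ($h = \frac{6 - 2496}{2} = \frac{1}{2} \left(-2490\right) = -1245$)
$Y{\left(d,Z \right)} = 2$ ($Y{\left(d,Z \right)} = 2 \cdot 1 = 2$)
$p = -1850$ ($p = 5 \cdot 37 \left(-10\right) = 185 \left(-10\right) = -1850$)
$\left(n + p\right) \left(Y{\left(-141,28 \right)} + h\right) = \left(9907 - 1850\right) \left(2 - 1245\right) = 8057 \left(-1243\right) = -10014851$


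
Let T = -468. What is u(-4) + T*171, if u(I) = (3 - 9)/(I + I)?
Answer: -320109/4 ≈ -80027.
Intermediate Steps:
u(I) = -3/I (u(I) = -6*1/(2*I) = -3/I)
u(-4) + T*171 = -3/(-4) - 468*171 = -3*(-¼) - 80028 = ¾ - 80028 = -320109/4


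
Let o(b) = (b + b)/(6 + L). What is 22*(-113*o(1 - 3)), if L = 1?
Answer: 9944/7 ≈ 1420.6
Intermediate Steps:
o(b) = 2*b/7 (o(b) = (b + b)/(6 + 1) = (2*b)/7 = (2*b)*(⅐) = 2*b/7)
22*(-113*o(1 - 3)) = 22*(-226*(1 - 3)/7) = 22*(-226*(-2)/7) = 22*(-113*(-4/7)) = 22*(452/7) = 9944/7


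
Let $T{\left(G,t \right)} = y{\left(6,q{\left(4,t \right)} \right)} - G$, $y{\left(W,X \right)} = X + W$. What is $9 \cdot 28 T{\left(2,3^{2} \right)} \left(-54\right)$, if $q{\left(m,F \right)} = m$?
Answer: $-108864$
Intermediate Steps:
$y{\left(W,X \right)} = W + X$
$T{\left(G,t \right)} = 10 - G$ ($T{\left(G,t \right)} = \left(6 + 4\right) - G = 10 - G$)
$9 \cdot 28 T{\left(2,3^{2} \right)} \left(-54\right) = 9 \cdot 28 \left(10 - 2\right) \left(-54\right) = 252 \left(10 - 2\right) \left(-54\right) = 252 \cdot 8 \left(-54\right) = 252 \left(-432\right) = -108864$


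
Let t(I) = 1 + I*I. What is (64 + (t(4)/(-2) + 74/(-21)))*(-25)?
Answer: -54575/42 ≈ -1299.4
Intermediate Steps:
t(I) = 1 + I**2
(64 + (t(4)/(-2) + 74/(-21)))*(-25) = (64 + ((1 + 4**2)/(-2) + 74/(-21)))*(-25) = (64 + ((1 + 16)*(-1/2) + 74*(-1/21)))*(-25) = (64 + (17*(-1/2) - 74/21))*(-25) = (64 + (-17/2 - 74/21))*(-25) = (64 - 505/42)*(-25) = (2183/42)*(-25) = -54575/42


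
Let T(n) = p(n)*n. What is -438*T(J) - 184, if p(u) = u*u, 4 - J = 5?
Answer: 254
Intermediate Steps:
J = -1 (J = 4 - 1*5 = 4 - 5 = -1)
p(u) = u²
T(n) = n³ (T(n) = n²*n = n³)
-438*T(J) - 184 = -438*(-1)³ - 184 = -438*(-1) - 184 = 438 - 184 = 254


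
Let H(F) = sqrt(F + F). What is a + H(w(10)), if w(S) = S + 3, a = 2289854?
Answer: 2289854 + sqrt(26) ≈ 2.2899e+6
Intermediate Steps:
w(S) = 3 + S
H(F) = sqrt(2)*sqrt(F) (H(F) = sqrt(2*F) = sqrt(2)*sqrt(F))
a + H(w(10)) = 2289854 + sqrt(2)*sqrt(3 + 10) = 2289854 + sqrt(2)*sqrt(13) = 2289854 + sqrt(26)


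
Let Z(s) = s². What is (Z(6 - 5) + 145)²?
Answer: 21316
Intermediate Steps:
(Z(6 - 5) + 145)² = ((6 - 5)² + 145)² = (1² + 145)² = (1 + 145)² = 146² = 21316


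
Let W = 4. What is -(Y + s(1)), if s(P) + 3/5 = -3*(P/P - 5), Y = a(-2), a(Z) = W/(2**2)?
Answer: -62/5 ≈ -12.400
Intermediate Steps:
a(Z) = 1 (a(Z) = 4/(2**2) = 4/4 = 4*(1/4) = 1)
Y = 1
s(P) = 57/5 (s(P) = -3/5 - 3*(P/P - 5) = -3/5 - 3*(1 - 5) = -3/5 - 3*(-4) = -3/5 + 12 = 57/5)
-(Y + s(1)) = -(1 + 57/5) = -1*62/5 = -62/5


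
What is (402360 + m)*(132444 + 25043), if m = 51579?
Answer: 71489491293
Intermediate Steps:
(402360 + m)*(132444 + 25043) = (402360 + 51579)*(132444 + 25043) = 453939*157487 = 71489491293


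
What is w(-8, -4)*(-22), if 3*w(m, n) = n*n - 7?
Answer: -66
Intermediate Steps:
w(m, n) = -7/3 + n²/3 (w(m, n) = (n*n - 7)/3 = (n² - 7)/3 = (-7 + n²)/3 = -7/3 + n²/3)
w(-8, -4)*(-22) = (-7/3 + (⅓)*(-4)²)*(-22) = (-7/3 + (⅓)*16)*(-22) = (-7/3 + 16/3)*(-22) = 3*(-22) = -66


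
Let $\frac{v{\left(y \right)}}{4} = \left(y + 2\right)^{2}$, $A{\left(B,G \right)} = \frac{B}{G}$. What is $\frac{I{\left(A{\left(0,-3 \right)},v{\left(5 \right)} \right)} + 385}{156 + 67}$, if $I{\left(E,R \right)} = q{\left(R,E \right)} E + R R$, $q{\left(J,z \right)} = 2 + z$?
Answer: $\frac{38801}{223} \approx 174.0$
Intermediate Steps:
$v{\left(y \right)} = 4 \left(2 + y\right)^{2}$ ($v{\left(y \right)} = 4 \left(y + 2\right)^{2} = 4 \left(2 + y\right)^{2}$)
$I{\left(E,R \right)} = R^{2} + E \left(2 + E\right)$ ($I{\left(E,R \right)} = \left(2 + E\right) E + R R = E \left(2 + E\right) + R^{2} = R^{2} + E \left(2 + E\right)$)
$\frac{I{\left(A{\left(0,-3 \right)},v{\left(5 \right)} \right)} + 385}{156 + 67} = \frac{\left(\left(4 \left(2 + 5\right)^{2}\right)^{2} + \frac{0}{-3} \left(2 + \frac{0}{-3}\right)\right) + 385}{156 + 67} = \frac{\left(\left(4 \cdot 7^{2}\right)^{2} + 0 \left(- \frac{1}{3}\right) \left(2 + 0 \left(- \frac{1}{3}\right)\right)\right) + 385}{223} = \left(\left(\left(4 \cdot 49\right)^{2} + 0 \left(2 + 0\right)\right) + 385\right) \frac{1}{223} = \left(\left(196^{2} + 0 \cdot 2\right) + 385\right) \frac{1}{223} = \left(\left(38416 + 0\right) + 385\right) \frac{1}{223} = \left(38416 + 385\right) \frac{1}{223} = 38801 \cdot \frac{1}{223} = \frac{38801}{223}$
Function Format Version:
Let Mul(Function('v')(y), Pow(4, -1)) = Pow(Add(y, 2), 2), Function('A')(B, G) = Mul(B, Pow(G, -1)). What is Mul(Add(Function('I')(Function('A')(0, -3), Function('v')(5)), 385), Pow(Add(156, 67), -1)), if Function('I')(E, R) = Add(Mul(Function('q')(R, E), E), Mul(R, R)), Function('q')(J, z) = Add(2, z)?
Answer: Rational(38801, 223) ≈ 174.00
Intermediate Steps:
Function('v')(y) = Mul(4, Pow(Add(2, y), 2)) (Function('v')(y) = Mul(4, Pow(Add(y, 2), 2)) = Mul(4, Pow(Add(2, y), 2)))
Function('I')(E, R) = Add(Pow(R, 2), Mul(E, Add(2, E))) (Function('I')(E, R) = Add(Mul(Add(2, E), E), Mul(R, R)) = Add(Mul(E, Add(2, E)), Pow(R, 2)) = Add(Pow(R, 2), Mul(E, Add(2, E))))
Mul(Add(Function('I')(Function('A')(0, -3), Function('v')(5)), 385), Pow(Add(156, 67), -1)) = Mul(Add(Add(Pow(Mul(4, Pow(Add(2, 5), 2)), 2), Mul(Mul(0, Pow(-3, -1)), Add(2, Mul(0, Pow(-3, -1))))), 385), Pow(Add(156, 67), -1)) = Mul(Add(Add(Pow(Mul(4, Pow(7, 2)), 2), Mul(Mul(0, Rational(-1, 3)), Add(2, Mul(0, Rational(-1, 3))))), 385), Pow(223, -1)) = Mul(Add(Add(Pow(Mul(4, 49), 2), Mul(0, Add(2, 0))), 385), Rational(1, 223)) = Mul(Add(Add(Pow(196, 2), Mul(0, 2)), 385), Rational(1, 223)) = Mul(Add(Add(38416, 0), 385), Rational(1, 223)) = Mul(Add(38416, 385), Rational(1, 223)) = Mul(38801, Rational(1, 223)) = Rational(38801, 223)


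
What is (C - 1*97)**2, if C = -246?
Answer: 117649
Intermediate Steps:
(C - 1*97)**2 = (-246 - 1*97)**2 = (-246 - 97)**2 = (-343)**2 = 117649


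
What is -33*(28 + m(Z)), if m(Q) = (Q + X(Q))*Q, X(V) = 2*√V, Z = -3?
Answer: -1221 + 198*I*√3 ≈ -1221.0 + 342.95*I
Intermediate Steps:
m(Q) = Q*(Q + 2*√Q) (m(Q) = (Q + 2*√Q)*Q = Q*(Q + 2*√Q))
-33*(28 + m(Z)) = -33*(28 - 3*(-3 + 2*√(-3))) = -33*(28 - 3*(-3 + 2*(I*√3))) = -33*(28 - 3*(-3 + 2*I*√3)) = -33*(28 + (9 - 6*I*√3)) = -33*(37 - 6*I*√3) = -1221 + 198*I*√3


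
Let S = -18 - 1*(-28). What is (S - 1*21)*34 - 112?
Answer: -486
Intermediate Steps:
S = 10 (S = -18 + 28 = 10)
(S - 1*21)*34 - 112 = (10 - 1*21)*34 - 112 = (10 - 21)*34 - 112 = -11*34 - 112 = -374 - 112 = -486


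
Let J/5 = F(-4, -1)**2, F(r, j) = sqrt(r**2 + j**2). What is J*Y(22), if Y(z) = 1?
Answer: 85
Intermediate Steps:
F(r, j) = sqrt(j**2 + r**2)
J = 85 (J = 5*(sqrt((-1)**2 + (-4)**2))**2 = 5*(sqrt(1 + 16))**2 = 5*(sqrt(17))**2 = 5*17 = 85)
J*Y(22) = 85*1 = 85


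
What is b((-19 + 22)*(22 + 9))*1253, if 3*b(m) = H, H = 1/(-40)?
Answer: -1253/120 ≈ -10.442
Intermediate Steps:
H = -1/40 (H = 1*(-1/40) = -1/40 ≈ -0.025000)
b(m) = -1/120 (b(m) = (⅓)*(-1/40) = -1/120)
b((-19 + 22)*(22 + 9))*1253 = -1/120*1253 = -1253/120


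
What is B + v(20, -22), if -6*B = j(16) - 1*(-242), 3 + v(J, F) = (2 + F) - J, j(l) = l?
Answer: -86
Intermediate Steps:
v(J, F) = -1 + F - J (v(J, F) = -3 + ((2 + F) - J) = -3 + (2 + F - J) = -1 + F - J)
B = -43 (B = -(16 - 1*(-242))/6 = -(16 + 242)/6 = -⅙*258 = -43)
B + v(20, -22) = -43 + (-1 - 22 - 1*20) = -43 + (-1 - 22 - 20) = -43 - 43 = -86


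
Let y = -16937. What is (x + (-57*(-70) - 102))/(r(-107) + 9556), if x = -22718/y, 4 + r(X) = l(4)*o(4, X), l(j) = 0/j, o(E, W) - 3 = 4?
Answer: 32936887/80891112 ≈ 0.40718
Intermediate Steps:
o(E, W) = 7 (o(E, W) = 3 + 4 = 7)
l(j) = 0
r(X) = -4 (r(X) = -4 + 0*7 = -4 + 0 = -4)
x = 22718/16937 (x = -22718/(-16937) = -22718*(-1/16937) = 22718/16937 ≈ 1.3413)
(x + (-57*(-70) - 102))/(r(-107) + 9556) = (22718/16937 + (-57*(-70) - 102))/(-4 + 9556) = (22718/16937 + (3990 - 102))/9552 = (22718/16937 + 3888)*(1/9552) = (65873774/16937)*(1/9552) = 32936887/80891112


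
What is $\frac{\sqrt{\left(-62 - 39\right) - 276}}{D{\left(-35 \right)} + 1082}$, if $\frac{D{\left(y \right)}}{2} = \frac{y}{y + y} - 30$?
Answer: $\frac{i \sqrt{377}}{1023} \approx 0.01898 i$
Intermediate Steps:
$D{\left(y \right)} = -59$ ($D{\left(y \right)} = 2 \left(\frac{y}{y + y} - 30\right) = 2 \left(\frac{y}{2 y} - 30\right) = 2 \left(\frac{1}{2 y} y - 30\right) = 2 \left(\frac{1}{2} - 30\right) = 2 \left(- \frac{59}{2}\right) = -59$)
$\frac{\sqrt{\left(-62 - 39\right) - 276}}{D{\left(-35 \right)} + 1082} = \frac{\sqrt{\left(-62 - 39\right) - 276}}{-59 + 1082} = \frac{\sqrt{-101 - 276}}{1023} = \sqrt{-377} \cdot \frac{1}{1023} = i \sqrt{377} \cdot \frac{1}{1023} = \frac{i \sqrt{377}}{1023}$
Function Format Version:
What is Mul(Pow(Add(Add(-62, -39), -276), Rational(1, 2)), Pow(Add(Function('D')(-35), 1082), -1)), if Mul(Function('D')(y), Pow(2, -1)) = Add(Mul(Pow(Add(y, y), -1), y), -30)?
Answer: Mul(Rational(1, 1023), I, Pow(377, Rational(1, 2))) ≈ Mul(0.018980, I)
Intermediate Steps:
Function('D')(y) = -59 (Function('D')(y) = Mul(2, Add(Mul(Pow(Add(y, y), -1), y), -30)) = Mul(2, Add(Mul(Pow(Mul(2, y), -1), y), -30)) = Mul(2, Add(Mul(Mul(Rational(1, 2), Pow(y, -1)), y), -30)) = Mul(2, Add(Rational(1, 2), -30)) = Mul(2, Rational(-59, 2)) = -59)
Mul(Pow(Add(Add(-62, -39), -276), Rational(1, 2)), Pow(Add(Function('D')(-35), 1082), -1)) = Mul(Pow(Add(Add(-62, -39), -276), Rational(1, 2)), Pow(Add(-59, 1082), -1)) = Mul(Pow(Add(-101, -276), Rational(1, 2)), Pow(1023, -1)) = Mul(Pow(-377, Rational(1, 2)), Rational(1, 1023)) = Mul(Mul(I, Pow(377, Rational(1, 2))), Rational(1, 1023)) = Mul(Rational(1, 1023), I, Pow(377, Rational(1, 2)))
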